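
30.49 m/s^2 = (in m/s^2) 30.49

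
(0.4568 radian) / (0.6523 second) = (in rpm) 6.687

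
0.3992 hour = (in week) 0.002376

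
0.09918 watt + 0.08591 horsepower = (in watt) 64.16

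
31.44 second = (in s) 31.44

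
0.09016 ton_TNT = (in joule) 3.772e+08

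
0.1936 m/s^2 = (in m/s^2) 0.1936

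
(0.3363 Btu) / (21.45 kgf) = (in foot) 5.534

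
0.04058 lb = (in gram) 18.41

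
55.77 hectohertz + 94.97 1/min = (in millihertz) 5.579e+06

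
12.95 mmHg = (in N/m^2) 1727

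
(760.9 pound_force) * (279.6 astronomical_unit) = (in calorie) 3.384e+16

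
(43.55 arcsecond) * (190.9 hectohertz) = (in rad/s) 4.031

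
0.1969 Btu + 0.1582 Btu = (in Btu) 0.3551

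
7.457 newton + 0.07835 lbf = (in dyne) 7.806e+05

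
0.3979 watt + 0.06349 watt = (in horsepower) 0.0006187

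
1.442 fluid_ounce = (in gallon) 0.01127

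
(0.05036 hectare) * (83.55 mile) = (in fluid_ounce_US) 2.29e+12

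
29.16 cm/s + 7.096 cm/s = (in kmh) 1.305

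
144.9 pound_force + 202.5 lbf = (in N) 1545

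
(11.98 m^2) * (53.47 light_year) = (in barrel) 3.812e+19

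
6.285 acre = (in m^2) 2.543e+04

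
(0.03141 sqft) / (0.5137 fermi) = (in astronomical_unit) 37.97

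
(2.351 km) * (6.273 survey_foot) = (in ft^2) 4.839e+04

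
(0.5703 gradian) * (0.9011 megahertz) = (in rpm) 7.708e+04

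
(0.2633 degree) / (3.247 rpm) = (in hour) 3.754e-06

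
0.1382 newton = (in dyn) 1.382e+04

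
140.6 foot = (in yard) 46.87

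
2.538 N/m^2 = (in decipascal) 25.38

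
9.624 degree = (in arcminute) 577.4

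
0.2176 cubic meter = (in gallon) 57.48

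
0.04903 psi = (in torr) 2.536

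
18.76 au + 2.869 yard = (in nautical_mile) 1.515e+09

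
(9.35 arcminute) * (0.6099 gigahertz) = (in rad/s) 1.659e+06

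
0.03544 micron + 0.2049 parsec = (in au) 4.226e+04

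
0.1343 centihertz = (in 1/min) 0.08058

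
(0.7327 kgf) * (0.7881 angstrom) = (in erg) 0.005663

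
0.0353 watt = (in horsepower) 4.734e-05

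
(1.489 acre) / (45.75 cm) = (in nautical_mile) 7.112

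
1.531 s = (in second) 1.531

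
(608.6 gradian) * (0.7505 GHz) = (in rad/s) 7.175e+09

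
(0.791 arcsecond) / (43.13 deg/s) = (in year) 1.615e-13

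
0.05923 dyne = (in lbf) 1.332e-07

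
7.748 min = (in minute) 7.748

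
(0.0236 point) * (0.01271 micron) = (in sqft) 1.139e-12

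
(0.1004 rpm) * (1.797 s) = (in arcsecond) 3897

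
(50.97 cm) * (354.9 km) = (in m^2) 1.809e+05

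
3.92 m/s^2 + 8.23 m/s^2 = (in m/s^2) 12.15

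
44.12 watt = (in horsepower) 0.05917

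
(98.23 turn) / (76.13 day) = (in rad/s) 9.383e-05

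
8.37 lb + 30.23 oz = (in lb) 10.26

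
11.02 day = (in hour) 264.5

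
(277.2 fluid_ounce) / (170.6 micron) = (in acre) 0.01187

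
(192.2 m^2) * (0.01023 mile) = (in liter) 3.164e+06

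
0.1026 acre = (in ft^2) 4469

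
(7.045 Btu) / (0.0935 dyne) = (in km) 7.95e+06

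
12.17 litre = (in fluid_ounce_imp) 428.3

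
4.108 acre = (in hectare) 1.662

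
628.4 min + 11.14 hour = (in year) 0.002467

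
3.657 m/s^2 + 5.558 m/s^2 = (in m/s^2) 9.215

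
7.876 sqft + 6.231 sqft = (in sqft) 14.11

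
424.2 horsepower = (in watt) 3.163e+05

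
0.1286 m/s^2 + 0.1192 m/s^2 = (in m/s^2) 0.2478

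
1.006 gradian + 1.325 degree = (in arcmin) 133.8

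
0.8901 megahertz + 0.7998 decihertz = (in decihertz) 8.901e+06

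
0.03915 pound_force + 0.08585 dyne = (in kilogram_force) 0.01776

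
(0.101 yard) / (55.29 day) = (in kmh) 6.96e-08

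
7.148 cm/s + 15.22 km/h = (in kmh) 15.48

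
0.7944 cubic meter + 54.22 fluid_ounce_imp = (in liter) 795.9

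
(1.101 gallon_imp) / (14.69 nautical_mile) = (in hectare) 1.84e-11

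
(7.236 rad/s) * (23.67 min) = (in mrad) 1.028e+07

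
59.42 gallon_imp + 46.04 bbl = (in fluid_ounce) 2.566e+05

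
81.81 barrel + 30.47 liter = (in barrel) 82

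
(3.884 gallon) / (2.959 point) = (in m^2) 14.08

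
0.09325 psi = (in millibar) 6.429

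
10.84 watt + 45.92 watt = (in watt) 56.76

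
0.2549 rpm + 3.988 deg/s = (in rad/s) 0.0963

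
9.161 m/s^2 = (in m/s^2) 9.161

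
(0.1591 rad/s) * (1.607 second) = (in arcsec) 5.274e+04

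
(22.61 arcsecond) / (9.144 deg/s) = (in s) 0.0006868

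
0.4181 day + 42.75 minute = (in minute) 644.8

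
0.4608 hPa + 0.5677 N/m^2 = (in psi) 0.006766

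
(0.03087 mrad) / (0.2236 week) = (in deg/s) 1.308e-08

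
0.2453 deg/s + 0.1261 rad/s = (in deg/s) 7.47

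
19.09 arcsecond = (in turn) 1.473e-05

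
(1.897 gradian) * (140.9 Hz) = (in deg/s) 240.6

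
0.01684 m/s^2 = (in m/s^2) 0.01684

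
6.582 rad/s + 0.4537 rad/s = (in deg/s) 403.1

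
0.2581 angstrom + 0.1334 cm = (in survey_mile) 8.289e-07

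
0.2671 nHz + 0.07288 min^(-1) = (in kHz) 1.215e-06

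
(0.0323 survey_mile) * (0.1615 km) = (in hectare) 0.8395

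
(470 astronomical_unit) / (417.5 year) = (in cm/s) 5.34e+05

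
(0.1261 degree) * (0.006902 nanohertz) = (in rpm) 1.451e-13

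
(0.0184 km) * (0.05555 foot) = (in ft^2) 3.353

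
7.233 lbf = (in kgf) 3.281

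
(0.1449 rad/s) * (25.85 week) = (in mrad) 2.265e+09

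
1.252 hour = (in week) 0.007452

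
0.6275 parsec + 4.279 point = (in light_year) 2.047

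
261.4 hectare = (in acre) 645.9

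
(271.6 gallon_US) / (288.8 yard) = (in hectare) 3.893e-07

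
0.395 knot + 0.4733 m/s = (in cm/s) 67.65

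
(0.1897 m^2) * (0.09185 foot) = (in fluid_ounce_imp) 186.9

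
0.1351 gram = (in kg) 0.0001351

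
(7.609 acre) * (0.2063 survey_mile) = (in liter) 1.022e+10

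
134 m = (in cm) 1.34e+04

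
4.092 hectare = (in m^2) 4.092e+04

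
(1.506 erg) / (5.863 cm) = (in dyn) 0.2569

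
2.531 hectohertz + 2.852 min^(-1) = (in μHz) 2.531e+08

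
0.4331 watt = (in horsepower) 0.0005808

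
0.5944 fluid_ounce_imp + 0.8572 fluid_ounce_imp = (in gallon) 0.0109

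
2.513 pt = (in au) 5.926e-15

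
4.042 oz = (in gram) 114.6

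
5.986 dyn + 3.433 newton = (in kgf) 0.3501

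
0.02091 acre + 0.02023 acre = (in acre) 0.04114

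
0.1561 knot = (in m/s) 0.0803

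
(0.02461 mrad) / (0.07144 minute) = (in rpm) 5.483e-05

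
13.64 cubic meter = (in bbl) 85.79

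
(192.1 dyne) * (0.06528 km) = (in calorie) 0.02997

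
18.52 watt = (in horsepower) 0.02484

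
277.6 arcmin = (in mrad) 80.75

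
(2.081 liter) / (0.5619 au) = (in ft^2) 2.665e-13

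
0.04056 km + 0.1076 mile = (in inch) 8414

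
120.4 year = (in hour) 1.055e+06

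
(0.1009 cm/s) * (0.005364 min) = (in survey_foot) 0.001065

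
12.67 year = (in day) 4625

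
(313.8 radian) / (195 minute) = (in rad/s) 0.02682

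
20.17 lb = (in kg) 9.149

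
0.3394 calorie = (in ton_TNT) 3.394e-10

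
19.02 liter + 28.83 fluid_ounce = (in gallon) 5.25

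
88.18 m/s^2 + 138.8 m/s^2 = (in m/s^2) 227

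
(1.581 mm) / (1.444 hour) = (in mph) 6.803e-07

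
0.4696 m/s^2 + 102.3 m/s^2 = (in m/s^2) 102.8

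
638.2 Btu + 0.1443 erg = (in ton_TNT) 0.0001609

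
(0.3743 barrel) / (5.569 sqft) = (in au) 7.689e-13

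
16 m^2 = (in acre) 0.003954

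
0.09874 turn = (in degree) 35.55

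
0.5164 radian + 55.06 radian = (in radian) 55.58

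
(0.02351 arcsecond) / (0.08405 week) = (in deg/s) 1.285e-10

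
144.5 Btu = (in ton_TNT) 3.644e-05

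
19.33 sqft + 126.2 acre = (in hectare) 51.07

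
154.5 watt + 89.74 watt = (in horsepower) 0.3275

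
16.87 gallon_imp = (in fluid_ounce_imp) 2699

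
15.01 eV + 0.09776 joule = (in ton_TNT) 2.337e-11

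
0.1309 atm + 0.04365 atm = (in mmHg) 132.7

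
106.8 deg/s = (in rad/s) 1.864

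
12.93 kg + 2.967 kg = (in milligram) 1.59e+07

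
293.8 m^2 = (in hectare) 0.02938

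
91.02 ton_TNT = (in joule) 3.808e+11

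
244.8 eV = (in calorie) 9.374e-18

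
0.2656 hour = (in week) 0.001581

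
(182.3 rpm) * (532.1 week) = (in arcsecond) 1.267e+15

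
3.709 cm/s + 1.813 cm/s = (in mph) 0.1235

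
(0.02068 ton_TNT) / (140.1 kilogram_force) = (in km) 62.98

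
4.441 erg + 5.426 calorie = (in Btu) 0.02152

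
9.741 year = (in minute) 5.12e+06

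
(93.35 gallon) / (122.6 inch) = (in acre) 2.804e-05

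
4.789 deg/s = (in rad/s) 0.08358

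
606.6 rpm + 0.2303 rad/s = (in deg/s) 3653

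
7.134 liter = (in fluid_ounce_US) 241.2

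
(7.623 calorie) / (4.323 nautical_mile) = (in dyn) 398.4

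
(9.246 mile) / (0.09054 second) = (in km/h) 5.916e+05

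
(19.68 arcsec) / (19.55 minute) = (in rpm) 7.767e-07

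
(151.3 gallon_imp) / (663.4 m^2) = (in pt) 2.939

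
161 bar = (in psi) 2335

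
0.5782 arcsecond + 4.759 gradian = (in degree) 4.283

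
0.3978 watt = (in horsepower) 0.0005335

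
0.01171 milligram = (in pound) 2.582e-08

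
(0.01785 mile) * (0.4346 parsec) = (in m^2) 3.852e+17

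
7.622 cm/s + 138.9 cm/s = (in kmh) 5.275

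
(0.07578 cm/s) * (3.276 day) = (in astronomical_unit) 1.434e-09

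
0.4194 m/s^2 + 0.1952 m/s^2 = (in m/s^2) 0.6146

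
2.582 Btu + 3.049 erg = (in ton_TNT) 6.511e-07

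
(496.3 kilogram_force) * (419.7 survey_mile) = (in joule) 3.287e+09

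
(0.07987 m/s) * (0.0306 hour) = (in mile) 0.005467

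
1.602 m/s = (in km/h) 5.767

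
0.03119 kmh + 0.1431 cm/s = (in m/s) 0.01009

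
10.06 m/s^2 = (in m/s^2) 10.06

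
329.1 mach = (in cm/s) 1.121e+07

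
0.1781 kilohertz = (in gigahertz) 1.781e-07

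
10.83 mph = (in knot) 9.411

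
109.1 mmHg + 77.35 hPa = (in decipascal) 2.228e+05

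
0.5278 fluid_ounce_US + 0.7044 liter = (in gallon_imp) 0.1584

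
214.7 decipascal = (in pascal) 21.47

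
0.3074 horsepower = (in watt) 229.2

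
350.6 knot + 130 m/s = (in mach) 0.9115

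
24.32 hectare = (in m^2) 2.432e+05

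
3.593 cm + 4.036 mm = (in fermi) 3.997e+13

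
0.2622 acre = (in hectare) 0.1061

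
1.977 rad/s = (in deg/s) 113.3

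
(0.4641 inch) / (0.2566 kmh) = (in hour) 4.594e-05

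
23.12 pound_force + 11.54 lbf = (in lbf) 34.66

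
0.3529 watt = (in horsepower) 0.0004732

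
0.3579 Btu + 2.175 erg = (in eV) 2.357e+21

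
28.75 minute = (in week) 0.002852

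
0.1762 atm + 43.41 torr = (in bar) 0.2364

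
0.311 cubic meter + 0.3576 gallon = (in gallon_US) 82.52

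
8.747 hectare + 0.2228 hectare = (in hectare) 8.97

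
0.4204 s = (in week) 6.951e-07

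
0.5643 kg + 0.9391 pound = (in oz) 34.93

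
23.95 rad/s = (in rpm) 228.7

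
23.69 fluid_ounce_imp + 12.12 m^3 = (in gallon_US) 3202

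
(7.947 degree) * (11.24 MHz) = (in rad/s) 1.559e+06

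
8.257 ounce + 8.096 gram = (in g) 242.2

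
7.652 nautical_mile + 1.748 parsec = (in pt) 1.529e+20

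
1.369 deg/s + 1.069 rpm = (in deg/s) 7.783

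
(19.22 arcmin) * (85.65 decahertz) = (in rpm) 45.73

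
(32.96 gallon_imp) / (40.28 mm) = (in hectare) 0.000372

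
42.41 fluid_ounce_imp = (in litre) 1.205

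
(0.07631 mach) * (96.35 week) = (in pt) 4.292e+12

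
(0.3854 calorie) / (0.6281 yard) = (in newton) 2.808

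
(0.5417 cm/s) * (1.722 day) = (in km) 0.8059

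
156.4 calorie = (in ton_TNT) 1.564e-07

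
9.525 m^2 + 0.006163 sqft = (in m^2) 9.526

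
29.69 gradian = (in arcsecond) 9.62e+04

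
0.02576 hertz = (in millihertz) 25.76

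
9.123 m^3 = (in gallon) 2410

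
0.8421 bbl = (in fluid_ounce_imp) 4712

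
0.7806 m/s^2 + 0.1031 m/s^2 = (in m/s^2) 0.8837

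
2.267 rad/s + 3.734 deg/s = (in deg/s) 133.6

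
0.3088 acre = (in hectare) 0.125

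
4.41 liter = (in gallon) 1.165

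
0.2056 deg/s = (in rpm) 0.03427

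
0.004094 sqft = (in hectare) 3.803e-08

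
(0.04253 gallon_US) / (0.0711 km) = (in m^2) 2.264e-06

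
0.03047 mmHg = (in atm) 4.009e-05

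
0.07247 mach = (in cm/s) 2468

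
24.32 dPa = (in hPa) 0.02432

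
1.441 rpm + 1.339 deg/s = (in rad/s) 0.1743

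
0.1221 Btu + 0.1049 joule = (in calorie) 30.81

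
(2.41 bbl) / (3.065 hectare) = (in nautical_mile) 6.75e-09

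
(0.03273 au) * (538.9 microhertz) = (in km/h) 9.499e+06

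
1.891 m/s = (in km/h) 6.808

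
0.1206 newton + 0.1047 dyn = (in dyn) 1.206e+04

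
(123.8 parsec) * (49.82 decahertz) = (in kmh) 6.851e+21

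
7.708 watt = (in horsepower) 0.01034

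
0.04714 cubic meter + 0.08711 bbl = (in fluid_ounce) 2062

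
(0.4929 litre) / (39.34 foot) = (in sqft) 0.0004425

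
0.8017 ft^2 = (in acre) 1.84e-05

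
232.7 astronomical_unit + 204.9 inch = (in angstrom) 3.481e+23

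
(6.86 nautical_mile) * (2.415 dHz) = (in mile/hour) 6863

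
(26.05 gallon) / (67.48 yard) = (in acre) 3.949e-07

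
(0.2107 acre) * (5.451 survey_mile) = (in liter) 7.48e+09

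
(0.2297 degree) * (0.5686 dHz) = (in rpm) 0.002177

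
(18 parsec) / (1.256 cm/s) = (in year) 1.402e+12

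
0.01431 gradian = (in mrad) 0.2248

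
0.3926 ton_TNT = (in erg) 1.643e+16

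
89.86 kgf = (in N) 881.2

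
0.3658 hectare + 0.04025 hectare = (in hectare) 0.4061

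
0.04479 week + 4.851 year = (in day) 1771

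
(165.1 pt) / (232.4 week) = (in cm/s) 4.144e-08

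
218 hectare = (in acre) 538.7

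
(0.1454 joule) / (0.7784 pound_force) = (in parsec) 1.361e-18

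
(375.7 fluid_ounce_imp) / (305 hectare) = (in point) 9.921e-06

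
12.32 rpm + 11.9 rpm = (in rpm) 24.22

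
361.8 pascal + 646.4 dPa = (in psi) 0.06185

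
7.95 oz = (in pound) 0.4969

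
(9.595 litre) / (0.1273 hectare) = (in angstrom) 7.537e+04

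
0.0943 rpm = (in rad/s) 0.009875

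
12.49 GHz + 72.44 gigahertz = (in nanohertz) 8.493e+19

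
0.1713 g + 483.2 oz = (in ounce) 483.2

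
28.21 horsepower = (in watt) 2.104e+04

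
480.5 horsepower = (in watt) 3.583e+05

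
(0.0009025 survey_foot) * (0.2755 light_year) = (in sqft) 7.718e+12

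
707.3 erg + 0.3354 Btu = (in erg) 3.539e+09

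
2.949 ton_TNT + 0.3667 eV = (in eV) 7.701e+28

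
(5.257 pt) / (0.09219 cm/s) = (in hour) 0.0005588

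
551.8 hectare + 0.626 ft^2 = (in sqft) 5.94e+07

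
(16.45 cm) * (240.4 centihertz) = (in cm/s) 39.55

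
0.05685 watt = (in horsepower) 7.624e-05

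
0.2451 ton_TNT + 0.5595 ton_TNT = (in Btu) 3.191e+06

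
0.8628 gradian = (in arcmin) 46.59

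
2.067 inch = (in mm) 52.5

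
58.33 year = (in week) 3041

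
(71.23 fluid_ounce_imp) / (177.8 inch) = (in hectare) 4.481e-08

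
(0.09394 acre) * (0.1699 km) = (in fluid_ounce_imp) 2.273e+09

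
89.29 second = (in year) 2.831e-06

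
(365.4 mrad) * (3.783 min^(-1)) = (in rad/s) 0.02304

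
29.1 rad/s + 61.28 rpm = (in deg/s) 2035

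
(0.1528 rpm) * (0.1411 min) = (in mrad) 135.5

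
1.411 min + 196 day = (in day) 196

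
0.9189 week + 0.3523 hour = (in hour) 154.7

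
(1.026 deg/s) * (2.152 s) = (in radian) 0.03854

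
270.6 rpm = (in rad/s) 28.34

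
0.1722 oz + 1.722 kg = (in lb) 3.807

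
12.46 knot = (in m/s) 6.41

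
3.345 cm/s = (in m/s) 0.03345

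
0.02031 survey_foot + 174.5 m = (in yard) 190.8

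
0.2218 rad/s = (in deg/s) 12.71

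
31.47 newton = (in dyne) 3.147e+06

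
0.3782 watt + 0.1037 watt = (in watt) 0.4819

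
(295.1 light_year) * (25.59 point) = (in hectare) 2.52e+12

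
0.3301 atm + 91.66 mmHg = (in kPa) 45.67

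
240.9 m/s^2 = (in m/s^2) 240.9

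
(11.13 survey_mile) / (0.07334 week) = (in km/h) 1.454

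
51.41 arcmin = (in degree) 0.8568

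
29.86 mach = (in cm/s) 1.017e+06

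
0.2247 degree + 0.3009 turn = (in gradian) 120.6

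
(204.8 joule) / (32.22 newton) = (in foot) 20.85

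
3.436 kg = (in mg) 3.436e+06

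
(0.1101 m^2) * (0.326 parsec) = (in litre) 1.108e+18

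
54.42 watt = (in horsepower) 0.07298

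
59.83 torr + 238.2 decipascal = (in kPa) 8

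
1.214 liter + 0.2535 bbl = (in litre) 41.52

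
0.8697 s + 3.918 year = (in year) 3.918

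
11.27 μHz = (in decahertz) 1.127e-06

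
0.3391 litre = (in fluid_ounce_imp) 11.93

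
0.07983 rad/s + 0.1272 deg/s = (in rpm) 0.7835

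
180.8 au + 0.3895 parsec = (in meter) 1.205e+16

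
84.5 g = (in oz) 2.981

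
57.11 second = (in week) 9.443e-05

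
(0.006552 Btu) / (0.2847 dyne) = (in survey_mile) 1509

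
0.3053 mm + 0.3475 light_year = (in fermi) 3.288e+30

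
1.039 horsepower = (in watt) 774.8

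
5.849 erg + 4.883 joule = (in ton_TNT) 1.167e-09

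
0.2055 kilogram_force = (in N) 2.015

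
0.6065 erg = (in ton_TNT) 1.45e-17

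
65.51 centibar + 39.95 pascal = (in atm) 0.6469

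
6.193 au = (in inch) 3.647e+13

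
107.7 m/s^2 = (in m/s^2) 107.7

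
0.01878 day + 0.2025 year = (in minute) 1.065e+05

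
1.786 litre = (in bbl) 0.01123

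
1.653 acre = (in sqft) 7.2e+04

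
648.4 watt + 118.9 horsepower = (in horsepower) 119.8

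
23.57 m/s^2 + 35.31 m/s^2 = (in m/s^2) 58.88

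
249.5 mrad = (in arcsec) 5.146e+04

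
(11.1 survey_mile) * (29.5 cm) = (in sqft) 5.672e+04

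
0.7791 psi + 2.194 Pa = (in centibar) 5.374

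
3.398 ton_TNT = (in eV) 8.874e+28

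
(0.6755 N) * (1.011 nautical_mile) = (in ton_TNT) 3.023e-07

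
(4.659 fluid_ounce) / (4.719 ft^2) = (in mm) 0.3143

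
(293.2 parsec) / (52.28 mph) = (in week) 6.401e+11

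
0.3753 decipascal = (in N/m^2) 0.03753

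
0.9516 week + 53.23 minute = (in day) 6.698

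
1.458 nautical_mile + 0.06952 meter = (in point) 7.654e+06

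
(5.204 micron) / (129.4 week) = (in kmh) 2.394e-13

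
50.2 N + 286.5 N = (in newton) 336.7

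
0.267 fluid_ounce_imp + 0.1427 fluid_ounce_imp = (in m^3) 1.164e-05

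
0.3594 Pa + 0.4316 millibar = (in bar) 0.0004352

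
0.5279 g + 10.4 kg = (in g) 1.04e+04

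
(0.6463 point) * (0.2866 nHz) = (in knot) 1.27e-13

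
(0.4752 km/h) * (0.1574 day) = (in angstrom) 1.795e+13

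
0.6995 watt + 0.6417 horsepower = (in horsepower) 0.6426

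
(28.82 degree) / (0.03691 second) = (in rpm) 130.1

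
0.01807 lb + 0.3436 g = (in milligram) 8540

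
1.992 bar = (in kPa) 199.2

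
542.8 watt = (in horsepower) 0.7279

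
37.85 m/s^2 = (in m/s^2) 37.85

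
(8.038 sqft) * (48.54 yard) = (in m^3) 33.14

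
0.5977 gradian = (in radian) 0.009389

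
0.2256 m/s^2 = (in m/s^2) 0.2256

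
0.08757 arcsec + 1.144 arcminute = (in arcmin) 1.145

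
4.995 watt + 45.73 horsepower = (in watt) 3.411e+04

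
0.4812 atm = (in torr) 365.7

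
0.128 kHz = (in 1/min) 7680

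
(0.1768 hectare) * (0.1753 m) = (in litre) 3.099e+05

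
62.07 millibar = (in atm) 0.06126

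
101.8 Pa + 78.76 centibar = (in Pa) 7.886e+04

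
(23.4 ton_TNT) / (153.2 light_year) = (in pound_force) 1.519e-08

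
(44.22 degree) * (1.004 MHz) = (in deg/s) 4.44e+07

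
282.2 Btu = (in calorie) 7.116e+04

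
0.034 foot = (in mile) 6.439e-06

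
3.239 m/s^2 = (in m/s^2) 3.239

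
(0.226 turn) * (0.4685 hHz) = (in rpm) 635.3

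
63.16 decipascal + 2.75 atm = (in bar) 2.787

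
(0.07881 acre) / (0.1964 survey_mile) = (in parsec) 3.27e-17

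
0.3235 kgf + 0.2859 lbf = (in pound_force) 0.9991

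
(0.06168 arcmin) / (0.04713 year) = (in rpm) 1.153e-10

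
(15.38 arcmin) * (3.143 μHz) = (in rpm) 1.343e-07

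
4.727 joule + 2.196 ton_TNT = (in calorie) 2.196e+09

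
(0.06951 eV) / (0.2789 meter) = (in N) 3.993e-20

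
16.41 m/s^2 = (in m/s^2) 16.41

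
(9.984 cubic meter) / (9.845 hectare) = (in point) 0.2875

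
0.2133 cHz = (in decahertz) 0.0002133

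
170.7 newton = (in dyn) 1.707e+07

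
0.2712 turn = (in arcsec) 3.515e+05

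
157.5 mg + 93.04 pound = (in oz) 1489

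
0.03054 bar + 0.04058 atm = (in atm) 0.07072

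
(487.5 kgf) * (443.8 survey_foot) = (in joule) 6.467e+05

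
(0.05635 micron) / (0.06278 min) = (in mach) 4.393e-11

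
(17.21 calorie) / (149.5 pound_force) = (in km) 0.0001083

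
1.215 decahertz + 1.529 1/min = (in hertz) 12.18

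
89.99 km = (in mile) 55.92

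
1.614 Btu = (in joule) 1703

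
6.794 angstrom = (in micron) 0.0006794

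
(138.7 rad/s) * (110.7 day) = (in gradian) 8.445e+10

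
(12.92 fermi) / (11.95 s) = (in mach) 3.175e-18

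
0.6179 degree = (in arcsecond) 2224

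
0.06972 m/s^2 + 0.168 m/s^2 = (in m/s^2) 0.2377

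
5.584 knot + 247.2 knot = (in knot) 252.8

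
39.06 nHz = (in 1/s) 3.906e-08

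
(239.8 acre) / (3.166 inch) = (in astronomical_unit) 8.067e-05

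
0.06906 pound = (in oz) 1.105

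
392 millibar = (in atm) 0.3869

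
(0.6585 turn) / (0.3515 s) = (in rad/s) 11.77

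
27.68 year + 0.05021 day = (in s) 8.729e+08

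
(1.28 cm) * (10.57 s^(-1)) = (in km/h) 0.4871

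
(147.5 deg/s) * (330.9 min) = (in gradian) 3.254e+06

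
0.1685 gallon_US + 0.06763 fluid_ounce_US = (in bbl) 0.004024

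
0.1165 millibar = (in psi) 0.00169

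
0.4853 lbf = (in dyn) 2.159e+05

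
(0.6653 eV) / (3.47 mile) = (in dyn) 1.909e-18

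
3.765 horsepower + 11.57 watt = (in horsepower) 3.781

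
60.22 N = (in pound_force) 13.54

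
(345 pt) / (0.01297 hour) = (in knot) 0.005067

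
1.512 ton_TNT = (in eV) 3.949e+28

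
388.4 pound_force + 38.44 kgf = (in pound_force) 473.1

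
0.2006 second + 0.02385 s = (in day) 2.598e-06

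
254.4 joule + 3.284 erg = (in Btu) 0.2411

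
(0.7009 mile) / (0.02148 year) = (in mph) 0.003725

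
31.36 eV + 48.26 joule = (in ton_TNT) 1.153e-08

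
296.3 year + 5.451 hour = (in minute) 1.557e+08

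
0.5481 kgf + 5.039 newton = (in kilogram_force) 1.062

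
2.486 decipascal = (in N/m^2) 0.2486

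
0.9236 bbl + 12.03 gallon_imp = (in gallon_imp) 44.33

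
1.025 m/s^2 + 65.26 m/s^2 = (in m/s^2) 66.29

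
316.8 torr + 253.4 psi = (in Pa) 1.789e+06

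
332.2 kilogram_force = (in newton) 3258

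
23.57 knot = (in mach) 0.03561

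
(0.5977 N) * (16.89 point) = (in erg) 3.561e+04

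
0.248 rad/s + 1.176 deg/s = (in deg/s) 15.39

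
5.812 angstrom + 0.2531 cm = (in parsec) 8.202e-20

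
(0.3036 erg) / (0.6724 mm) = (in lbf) 1.015e-05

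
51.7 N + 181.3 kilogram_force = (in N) 1830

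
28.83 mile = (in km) 46.4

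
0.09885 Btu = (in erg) 1.043e+09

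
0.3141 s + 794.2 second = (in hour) 0.2207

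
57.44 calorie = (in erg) 2.403e+09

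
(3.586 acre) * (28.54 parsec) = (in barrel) 8.038e+22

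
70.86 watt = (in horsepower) 0.09502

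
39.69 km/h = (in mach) 0.03238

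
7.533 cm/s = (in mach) 0.0002212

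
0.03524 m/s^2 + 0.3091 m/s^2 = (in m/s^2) 0.3443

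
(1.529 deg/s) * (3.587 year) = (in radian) 3.019e+06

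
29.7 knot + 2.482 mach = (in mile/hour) 1925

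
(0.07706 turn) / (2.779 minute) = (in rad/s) 0.002904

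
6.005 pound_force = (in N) 26.71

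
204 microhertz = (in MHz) 2.04e-10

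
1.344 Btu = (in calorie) 338.9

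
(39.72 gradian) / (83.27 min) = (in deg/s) 0.007155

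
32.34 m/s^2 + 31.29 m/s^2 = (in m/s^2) 63.63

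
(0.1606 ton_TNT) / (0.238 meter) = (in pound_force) 6.347e+08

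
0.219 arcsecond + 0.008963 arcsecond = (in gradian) 7.036e-05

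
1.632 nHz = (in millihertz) 1.632e-06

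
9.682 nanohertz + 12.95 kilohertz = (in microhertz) 1.295e+10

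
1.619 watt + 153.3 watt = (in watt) 154.9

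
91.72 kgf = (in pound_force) 202.2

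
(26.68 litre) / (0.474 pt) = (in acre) 0.03943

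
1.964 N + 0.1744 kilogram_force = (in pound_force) 0.826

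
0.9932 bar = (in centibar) 99.32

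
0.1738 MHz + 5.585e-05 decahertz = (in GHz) 0.0001738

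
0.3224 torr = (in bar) 0.0004298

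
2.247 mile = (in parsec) 1.172e-13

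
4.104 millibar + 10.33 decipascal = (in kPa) 0.4114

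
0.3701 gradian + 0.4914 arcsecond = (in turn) 0.0009256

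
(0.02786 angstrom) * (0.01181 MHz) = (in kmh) 1.184e-07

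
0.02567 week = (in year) 0.0004923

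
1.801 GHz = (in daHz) 1.801e+08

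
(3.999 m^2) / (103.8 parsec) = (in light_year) 1.32e-34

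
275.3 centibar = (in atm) 2.717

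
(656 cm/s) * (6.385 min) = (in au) 1.68e-08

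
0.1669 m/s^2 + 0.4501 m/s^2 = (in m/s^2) 0.617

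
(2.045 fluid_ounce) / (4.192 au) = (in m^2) 9.644e-17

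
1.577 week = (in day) 11.04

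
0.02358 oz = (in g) 0.6685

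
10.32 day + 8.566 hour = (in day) 10.68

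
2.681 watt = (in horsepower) 0.003595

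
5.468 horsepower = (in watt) 4077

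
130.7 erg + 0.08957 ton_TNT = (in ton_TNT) 0.08957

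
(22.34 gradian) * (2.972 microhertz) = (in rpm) 9.959e-06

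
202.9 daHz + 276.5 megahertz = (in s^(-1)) 2.765e+08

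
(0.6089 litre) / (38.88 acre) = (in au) 2.587e-20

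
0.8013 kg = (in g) 801.3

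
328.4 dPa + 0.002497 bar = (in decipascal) 2825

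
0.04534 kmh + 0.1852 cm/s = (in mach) 4.243e-05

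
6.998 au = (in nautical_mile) 5.653e+08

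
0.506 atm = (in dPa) 5.127e+05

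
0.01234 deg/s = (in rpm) 0.002057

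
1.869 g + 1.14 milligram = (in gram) 1.87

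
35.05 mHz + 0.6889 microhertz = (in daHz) 0.003505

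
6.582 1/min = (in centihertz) 10.97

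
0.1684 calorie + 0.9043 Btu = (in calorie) 228.2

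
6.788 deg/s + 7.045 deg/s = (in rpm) 2.306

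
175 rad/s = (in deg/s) 1.003e+04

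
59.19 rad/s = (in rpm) 565.2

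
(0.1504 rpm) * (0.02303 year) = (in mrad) 1.144e+07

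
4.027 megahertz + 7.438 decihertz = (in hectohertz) 4.027e+04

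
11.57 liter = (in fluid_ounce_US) 391.2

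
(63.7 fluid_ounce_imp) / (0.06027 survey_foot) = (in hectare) 9.852e-06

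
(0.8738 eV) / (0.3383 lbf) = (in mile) 5.781e-23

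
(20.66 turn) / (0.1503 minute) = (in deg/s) 824.8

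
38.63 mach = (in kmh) 4.735e+04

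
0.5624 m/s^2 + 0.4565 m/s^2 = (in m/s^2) 1.019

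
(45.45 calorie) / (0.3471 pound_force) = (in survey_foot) 404.1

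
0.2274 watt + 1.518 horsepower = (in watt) 1132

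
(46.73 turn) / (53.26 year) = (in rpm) 1.669e-06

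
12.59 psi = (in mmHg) 651.1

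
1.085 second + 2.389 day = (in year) 0.006545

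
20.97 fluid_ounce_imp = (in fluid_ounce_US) 20.15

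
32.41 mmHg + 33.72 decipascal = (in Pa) 4324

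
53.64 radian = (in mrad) 5.364e+04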